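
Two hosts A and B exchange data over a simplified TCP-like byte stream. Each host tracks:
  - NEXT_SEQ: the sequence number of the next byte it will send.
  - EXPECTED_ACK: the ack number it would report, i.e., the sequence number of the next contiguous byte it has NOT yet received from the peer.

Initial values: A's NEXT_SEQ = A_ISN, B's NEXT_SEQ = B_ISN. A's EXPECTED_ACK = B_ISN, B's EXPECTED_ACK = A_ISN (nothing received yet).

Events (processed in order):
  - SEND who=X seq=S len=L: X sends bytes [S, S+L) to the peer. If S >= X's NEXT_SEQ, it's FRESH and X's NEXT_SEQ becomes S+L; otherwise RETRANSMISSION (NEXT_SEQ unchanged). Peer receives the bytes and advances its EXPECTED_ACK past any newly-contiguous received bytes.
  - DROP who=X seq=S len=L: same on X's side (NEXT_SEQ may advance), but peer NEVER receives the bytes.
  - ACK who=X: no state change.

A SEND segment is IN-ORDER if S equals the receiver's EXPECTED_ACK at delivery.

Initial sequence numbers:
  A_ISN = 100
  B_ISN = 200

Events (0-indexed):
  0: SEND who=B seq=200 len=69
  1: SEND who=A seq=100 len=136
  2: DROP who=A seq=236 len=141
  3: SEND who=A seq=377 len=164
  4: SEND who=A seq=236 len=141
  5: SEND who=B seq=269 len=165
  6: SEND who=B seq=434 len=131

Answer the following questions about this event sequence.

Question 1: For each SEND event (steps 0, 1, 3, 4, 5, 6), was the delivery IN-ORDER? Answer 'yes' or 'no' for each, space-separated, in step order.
Step 0: SEND seq=200 -> in-order
Step 1: SEND seq=100 -> in-order
Step 3: SEND seq=377 -> out-of-order
Step 4: SEND seq=236 -> in-order
Step 5: SEND seq=269 -> in-order
Step 6: SEND seq=434 -> in-order

Answer: yes yes no yes yes yes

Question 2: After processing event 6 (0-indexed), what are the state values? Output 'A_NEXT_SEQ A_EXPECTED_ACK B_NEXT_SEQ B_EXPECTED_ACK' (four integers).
After event 0: A_seq=100 A_ack=269 B_seq=269 B_ack=100
After event 1: A_seq=236 A_ack=269 B_seq=269 B_ack=236
After event 2: A_seq=377 A_ack=269 B_seq=269 B_ack=236
After event 3: A_seq=541 A_ack=269 B_seq=269 B_ack=236
After event 4: A_seq=541 A_ack=269 B_seq=269 B_ack=541
After event 5: A_seq=541 A_ack=434 B_seq=434 B_ack=541
After event 6: A_seq=541 A_ack=565 B_seq=565 B_ack=541

541 565 565 541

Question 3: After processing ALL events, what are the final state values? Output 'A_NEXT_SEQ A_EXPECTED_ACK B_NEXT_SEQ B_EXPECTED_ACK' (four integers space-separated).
After event 0: A_seq=100 A_ack=269 B_seq=269 B_ack=100
After event 1: A_seq=236 A_ack=269 B_seq=269 B_ack=236
After event 2: A_seq=377 A_ack=269 B_seq=269 B_ack=236
After event 3: A_seq=541 A_ack=269 B_seq=269 B_ack=236
After event 4: A_seq=541 A_ack=269 B_seq=269 B_ack=541
After event 5: A_seq=541 A_ack=434 B_seq=434 B_ack=541
After event 6: A_seq=541 A_ack=565 B_seq=565 B_ack=541

Answer: 541 565 565 541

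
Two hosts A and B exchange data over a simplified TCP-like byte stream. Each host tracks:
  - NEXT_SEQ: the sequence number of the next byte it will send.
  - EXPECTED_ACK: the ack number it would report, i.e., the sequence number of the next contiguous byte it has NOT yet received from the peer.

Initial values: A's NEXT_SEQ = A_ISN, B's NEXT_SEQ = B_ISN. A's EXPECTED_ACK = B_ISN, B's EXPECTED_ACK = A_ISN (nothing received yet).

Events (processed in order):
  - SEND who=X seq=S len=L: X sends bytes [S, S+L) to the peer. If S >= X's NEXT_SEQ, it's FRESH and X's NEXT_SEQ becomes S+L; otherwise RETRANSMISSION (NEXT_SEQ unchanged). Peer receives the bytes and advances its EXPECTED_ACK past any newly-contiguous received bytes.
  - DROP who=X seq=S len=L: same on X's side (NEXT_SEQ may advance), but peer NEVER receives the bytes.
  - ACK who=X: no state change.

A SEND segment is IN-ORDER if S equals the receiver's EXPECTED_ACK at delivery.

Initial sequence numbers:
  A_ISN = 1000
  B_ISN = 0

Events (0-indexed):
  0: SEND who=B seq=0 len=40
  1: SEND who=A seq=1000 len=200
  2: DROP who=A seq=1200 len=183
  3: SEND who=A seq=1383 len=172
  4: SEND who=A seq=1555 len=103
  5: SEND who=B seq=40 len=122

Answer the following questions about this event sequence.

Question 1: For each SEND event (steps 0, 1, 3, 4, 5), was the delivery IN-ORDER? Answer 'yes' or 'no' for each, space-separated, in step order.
Answer: yes yes no no yes

Derivation:
Step 0: SEND seq=0 -> in-order
Step 1: SEND seq=1000 -> in-order
Step 3: SEND seq=1383 -> out-of-order
Step 4: SEND seq=1555 -> out-of-order
Step 5: SEND seq=40 -> in-order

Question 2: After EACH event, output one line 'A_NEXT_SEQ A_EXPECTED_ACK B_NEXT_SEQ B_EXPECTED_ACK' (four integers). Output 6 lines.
1000 40 40 1000
1200 40 40 1200
1383 40 40 1200
1555 40 40 1200
1658 40 40 1200
1658 162 162 1200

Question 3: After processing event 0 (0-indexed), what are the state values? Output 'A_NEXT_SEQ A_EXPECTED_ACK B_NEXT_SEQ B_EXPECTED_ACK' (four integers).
After event 0: A_seq=1000 A_ack=40 B_seq=40 B_ack=1000

1000 40 40 1000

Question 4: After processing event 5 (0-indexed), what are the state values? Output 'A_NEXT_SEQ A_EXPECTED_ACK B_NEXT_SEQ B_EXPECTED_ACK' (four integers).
After event 0: A_seq=1000 A_ack=40 B_seq=40 B_ack=1000
After event 1: A_seq=1200 A_ack=40 B_seq=40 B_ack=1200
After event 2: A_seq=1383 A_ack=40 B_seq=40 B_ack=1200
After event 3: A_seq=1555 A_ack=40 B_seq=40 B_ack=1200
After event 4: A_seq=1658 A_ack=40 B_seq=40 B_ack=1200
After event 5: A_seq=1658 A_ack=162 B_seq=162 B_ack=1200

1658 162 162 1200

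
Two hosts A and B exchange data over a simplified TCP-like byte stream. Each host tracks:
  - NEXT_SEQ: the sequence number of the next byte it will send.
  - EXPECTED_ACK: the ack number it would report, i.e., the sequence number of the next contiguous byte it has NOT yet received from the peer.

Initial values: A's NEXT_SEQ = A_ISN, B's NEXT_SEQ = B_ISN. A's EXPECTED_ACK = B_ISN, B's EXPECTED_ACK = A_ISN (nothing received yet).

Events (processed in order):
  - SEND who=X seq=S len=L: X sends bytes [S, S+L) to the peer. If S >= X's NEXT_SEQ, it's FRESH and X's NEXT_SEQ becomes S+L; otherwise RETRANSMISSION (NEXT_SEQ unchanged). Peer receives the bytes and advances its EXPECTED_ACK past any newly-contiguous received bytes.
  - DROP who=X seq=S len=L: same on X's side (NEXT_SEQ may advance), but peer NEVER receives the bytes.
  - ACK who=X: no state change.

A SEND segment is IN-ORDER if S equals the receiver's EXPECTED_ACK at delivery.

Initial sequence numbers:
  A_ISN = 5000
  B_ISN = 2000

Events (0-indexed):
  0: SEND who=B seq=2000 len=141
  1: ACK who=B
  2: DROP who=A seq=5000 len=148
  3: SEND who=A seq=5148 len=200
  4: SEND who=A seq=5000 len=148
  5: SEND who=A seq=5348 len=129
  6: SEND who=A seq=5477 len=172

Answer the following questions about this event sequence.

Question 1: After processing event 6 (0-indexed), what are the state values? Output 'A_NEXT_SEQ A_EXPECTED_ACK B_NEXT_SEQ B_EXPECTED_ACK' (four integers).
After event 0: A_seq=5000 A_ack=2141 B_seq=2141 B_ack=5000
After event 1: A_seq=5000 A_ack=2141 B_seq=2141 B_ack=5000
After event 2: A_seq=5148 A_ack=2141 B_seq=2141 B_ack=5000
After event 3: A_seq=5348 A_ack=2141 B_seq=2141 B_ack=5000
After event 4: A_seq=5348 A_ack=2141 B_seq=2141 B_ack=5348
After event 5: A_seq=5477 A_ack=2141 B_seq=2141 B_ack=5477
After event 6: A_seq=5649 A_ack=2141 B_seq=2141 B_ack=5649

5649 2141 2141 5649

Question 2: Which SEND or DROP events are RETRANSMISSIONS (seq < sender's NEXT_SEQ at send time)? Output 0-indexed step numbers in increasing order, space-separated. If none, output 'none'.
Step 0: SEND seq=2000 -> fresh
Step 2: DROP seq=5000 -> fresh
Step 3: SEND seq=5148 -> fresh
Step 4: SEND seq=5000 -> retransmit
Step 5: SEND seq=5348 -> fresh
Step 6: SEND seq=5477 -> fresh

Answer: 4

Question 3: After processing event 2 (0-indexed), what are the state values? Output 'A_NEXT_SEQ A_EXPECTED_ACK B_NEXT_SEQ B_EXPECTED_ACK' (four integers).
After event 0: A_seq=5000 A_ack=2141 B_seq=2141 B_ack=5000
After event 1: A_seq=5000 A_ack=2141 B_seq=2141 B_ack=5000
After event 2: A_seq=5148 A_ack=2141 B_seq=2141 B_ack=5000

5148 2141 2141 5000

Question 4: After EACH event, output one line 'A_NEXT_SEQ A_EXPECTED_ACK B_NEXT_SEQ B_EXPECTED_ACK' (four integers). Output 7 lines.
5000 2141 2141 5000
5000 2141 2141 5000
5148 2141 2141 5000
5348 2141 2141 5000
5348 2141 2141 5348
5477 2141 2141 5477
5649 2141 2141 5649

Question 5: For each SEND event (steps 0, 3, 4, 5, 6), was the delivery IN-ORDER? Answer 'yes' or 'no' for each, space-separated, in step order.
Answer: yes no yes yes yes

Derivation:
Step 0: SEND seq=2000 -> in-order
Step 3: SEND seq=5148 -> out-of-order
Step 4: SEND seq=5000 -> in-order
Step 5: SEND seq=5348 -> in-order
Step 6: SEND seq=5477 -> in-order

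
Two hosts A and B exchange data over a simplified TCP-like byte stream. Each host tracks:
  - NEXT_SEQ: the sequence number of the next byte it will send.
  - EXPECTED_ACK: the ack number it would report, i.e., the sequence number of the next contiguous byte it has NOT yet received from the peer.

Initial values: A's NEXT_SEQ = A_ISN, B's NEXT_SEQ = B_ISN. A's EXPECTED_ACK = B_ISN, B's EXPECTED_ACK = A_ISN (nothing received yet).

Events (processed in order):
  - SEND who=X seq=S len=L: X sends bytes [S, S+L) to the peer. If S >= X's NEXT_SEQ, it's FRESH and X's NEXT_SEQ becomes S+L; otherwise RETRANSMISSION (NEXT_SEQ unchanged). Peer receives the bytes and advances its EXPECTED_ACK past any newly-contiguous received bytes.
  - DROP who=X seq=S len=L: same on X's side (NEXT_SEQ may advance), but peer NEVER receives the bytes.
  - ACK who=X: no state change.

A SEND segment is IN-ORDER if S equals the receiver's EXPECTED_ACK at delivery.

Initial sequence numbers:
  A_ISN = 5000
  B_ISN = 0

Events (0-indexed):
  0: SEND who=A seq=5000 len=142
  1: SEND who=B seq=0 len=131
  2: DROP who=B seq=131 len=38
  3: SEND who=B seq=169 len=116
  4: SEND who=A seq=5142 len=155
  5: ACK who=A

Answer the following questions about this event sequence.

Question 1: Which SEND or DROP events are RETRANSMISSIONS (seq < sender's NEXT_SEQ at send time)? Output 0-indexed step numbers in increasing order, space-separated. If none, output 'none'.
Answer: none

Derivation:
Step 0: SEND seq=5000 -> fresh
Step 1: SEND seq=0 -> fresh
Step 2: DROP seq=131 -> fresh
Step 3: SEND seq=169 -> fresh
Step 4: SEND seq=5142 -> fresh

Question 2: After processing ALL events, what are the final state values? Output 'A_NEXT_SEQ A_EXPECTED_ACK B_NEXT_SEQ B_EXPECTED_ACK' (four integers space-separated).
After event 0: A_seq=5142 A_ack=0 B_seq=0 B_ack=5142
After event 1: A_seq=5142 A_ack=131 B_seq=131 B_ack=5142
After event 2: A_seq=5142 A_ack=131 B_seq=169 B_ack=5142
After event 3: A_seq=5142 A_ack=131 B_seq=285 B_ack=5142
After event 4: A_seq=5297 A_ack=131 B_seq=285 B_ack=5297
After event 5: A_seq=5297 A_ack=131 B_seq=285 B_ack=5297

Answer: 5297 131 285 5297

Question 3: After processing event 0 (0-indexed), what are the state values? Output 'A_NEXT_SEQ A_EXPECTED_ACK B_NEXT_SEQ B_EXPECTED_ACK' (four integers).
After event 0: A_seq=5142 A_ack=0 B_seq=0 B_ack=5142

5142 0 0 5142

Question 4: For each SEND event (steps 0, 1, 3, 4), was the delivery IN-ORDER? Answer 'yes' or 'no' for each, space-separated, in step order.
Step 0: SEND seq=5000 -> in-order
Step 1: SEND seq=0 -> in-order
Step 3: SEND seq=169 -> out-of-order
Step 4: SEND seq=5142 -> in-order

Answer: yes yes no yes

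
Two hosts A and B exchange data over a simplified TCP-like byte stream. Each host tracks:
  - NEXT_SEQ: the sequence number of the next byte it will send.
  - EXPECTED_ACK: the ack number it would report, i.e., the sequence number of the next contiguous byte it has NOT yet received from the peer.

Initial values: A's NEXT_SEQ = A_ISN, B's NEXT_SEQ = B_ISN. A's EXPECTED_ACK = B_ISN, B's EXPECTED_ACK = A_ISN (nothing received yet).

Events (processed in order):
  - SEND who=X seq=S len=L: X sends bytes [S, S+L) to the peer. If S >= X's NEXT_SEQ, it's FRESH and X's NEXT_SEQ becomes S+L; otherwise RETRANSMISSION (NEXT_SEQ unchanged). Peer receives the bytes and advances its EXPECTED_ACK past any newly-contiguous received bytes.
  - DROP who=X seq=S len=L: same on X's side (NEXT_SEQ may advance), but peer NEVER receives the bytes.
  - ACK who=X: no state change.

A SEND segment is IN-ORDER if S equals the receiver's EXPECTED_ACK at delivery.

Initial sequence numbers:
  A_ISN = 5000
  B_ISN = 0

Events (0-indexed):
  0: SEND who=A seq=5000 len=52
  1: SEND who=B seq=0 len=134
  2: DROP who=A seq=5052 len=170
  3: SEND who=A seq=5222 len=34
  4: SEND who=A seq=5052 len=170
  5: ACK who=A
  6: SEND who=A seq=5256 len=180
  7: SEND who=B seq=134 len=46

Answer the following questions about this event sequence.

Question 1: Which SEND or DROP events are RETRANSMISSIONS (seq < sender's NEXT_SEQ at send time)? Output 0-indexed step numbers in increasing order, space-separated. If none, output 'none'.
Step 0: SEND seq=5000 -> fresh
Step 1: SEND seq=0 -> fresh
Step 2: DROP seq=5052 -> fresh
Step 3: SEND seq=5222 -> fresh
Step 4: SEND seq=5052 -> retransmit
Step 6: SEND seq=5256 -> fresh
Step 7: SEND seq=134 -> fresh

Answer: 4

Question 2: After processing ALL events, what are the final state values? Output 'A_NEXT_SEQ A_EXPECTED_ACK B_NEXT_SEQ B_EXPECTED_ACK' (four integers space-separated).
Answer: 5436 180 180 5436

Derivation:
After event 0: A_seq=5052 A_ack=0 B_seq=0 B_ack=5052
After event 1: A_seq=5052 A_ack=134 B_seq=134 B_ack=5052
After event 2: A_seq=5222 A_ack=134 B_seq=134 B_ack=5052
After event 3: A_seq=5256 A_ack=134 B_seq=134 B_ack=5052
After event 4: A_seq=5256 A_ack=134 B_seq=134 B_ack=5256
After event 5: A_seq=5256 A_ack=134 B_seq=134 B_ack=5256
After event 6: A_seq=5436 A_ack=134 B_seq=134 B_ack=5436
After event 7: A_seq=5436 A_ack=180 B_seq=180 B_ack=5436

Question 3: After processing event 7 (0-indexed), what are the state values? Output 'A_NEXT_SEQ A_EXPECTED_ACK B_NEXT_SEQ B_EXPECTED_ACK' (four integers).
After event 0: A_seq=5052 A_ack=0 B_seq=0 B_ack=5052
After event 1: A_seq=5052 A_ack=134 B_seq=134 B_ack=5052
After event 2: A_seq=5222 A_ack=134 B_seq=134 B_ack=5052
After event 3: A_seq=5256 A_ack=134 B_seq=134 B_ack=5052
After event 4: A_seq=5256 A_ack=134 B_seq=134 B_ack=5256
After event 5: A_seq=5256 A_ack=134 B_seq=134 B_ack=5256
After event 6: A_seq=5436 A_ack=134 B_seq=134 B_ack=5436
After event 7: A_seq=5436 A_ack=180 B_seq=180 B_ack=5436

5436 180 180 5436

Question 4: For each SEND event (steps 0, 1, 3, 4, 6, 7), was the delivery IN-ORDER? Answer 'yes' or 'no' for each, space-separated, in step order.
Step 0: SEND seq=5000 -> in-order
Step 1: SEND seq=0 -> in-order
Step 3: SEND seq=5222 -> out-of-order
Step 4: SEND seq=5052 -> in-order
Step 6: SEND seq=5256 -> in-order
Step 7: SEND seq=134 -> in-order

Answer: yes yes no yes yes yes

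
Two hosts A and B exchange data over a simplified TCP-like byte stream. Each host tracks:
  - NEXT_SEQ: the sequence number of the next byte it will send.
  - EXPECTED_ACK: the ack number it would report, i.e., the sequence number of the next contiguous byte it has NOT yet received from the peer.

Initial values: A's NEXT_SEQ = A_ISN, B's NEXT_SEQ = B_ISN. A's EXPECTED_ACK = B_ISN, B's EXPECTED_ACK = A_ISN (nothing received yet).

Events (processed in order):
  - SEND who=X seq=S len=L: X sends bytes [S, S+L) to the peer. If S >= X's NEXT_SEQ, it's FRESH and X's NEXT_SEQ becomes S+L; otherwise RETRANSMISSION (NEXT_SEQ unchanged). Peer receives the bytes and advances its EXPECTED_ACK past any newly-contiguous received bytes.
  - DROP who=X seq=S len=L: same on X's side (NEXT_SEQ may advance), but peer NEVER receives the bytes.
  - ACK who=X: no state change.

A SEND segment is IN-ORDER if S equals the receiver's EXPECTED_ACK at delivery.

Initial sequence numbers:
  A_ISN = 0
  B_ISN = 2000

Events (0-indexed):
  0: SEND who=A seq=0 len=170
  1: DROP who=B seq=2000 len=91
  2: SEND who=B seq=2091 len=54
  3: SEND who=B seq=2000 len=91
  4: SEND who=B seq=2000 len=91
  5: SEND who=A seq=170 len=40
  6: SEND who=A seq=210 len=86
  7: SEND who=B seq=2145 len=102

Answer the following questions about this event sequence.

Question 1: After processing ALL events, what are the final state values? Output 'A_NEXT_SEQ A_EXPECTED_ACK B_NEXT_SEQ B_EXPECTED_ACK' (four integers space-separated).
Answer: 296 2247 2247 296

Derivation:
After event 0: A_seq=170 A_ack=2000 B_seq=2000 B_ack=170
After event 1: A_seq=170 A_ack=2000 B_seq=2091 B_ack=170
After event 2: A_seq=170 A_ack=2000 B_seq=2145 B_ack=170
After event 3: A_seq=170 A_ack=2145 B_seq=2145 B_ack=170
After event 4: A_seq=170 A_ack=2145 B_seq=2145 B_ack=170
After event 5: A_seq=210 A_ack=2145 B_seq=2145 B_ack=210
After event 6: A_seq=296 A_ack=2145 B_seq=2145 B_ack=296
After event 7: A_seq=296 A_ack=2247 B_seq=2247 B_ack=296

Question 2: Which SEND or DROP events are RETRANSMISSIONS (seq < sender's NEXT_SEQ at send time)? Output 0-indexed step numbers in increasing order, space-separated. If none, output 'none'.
Answer: 3 4

Derivation:
Step 0: SEND seq=0 -> fresh
Step 1: DROP seq=2000 -> fresh
Step 2: SEND seq=2091 -> fresh
Step 3: SEND seq=2000 -> retransmit
Step 4: SEND seq=2000 -> retransmit
Step 5: SEND seq=170 -> fresh
Step 6: SEND seq=210 -> fresh
Step 7: SEND seq=2145 -> fresh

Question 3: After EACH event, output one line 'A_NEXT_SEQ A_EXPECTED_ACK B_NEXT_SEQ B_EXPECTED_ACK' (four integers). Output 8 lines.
170 2000 2000 170
170 2000 2091 170
170 2000 2145 170
170 2145 2145 170
170 2145 2145 170
210 2145 2145 210
296 2145 2145 296
296 2247 2247 296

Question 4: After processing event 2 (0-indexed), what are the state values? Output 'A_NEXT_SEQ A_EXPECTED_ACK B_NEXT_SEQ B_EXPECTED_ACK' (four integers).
After event 0: A_seq=170 A_ack=2000 B_seq=2000 B_ack=170
After event 1: A_seq=170 A_ack=2000 B_seq=2091 B_ack=170
After event 2: A_seq=170 A_ack=2000 B_seq=2145 B_ack=170

170 2000 2145 170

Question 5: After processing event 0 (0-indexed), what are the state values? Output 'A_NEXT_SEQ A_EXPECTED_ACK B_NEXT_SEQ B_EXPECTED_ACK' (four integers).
After event 0: A_seq=170 A_ack=2000 B_seq=2000 B_ack=170

170 2000 2000 170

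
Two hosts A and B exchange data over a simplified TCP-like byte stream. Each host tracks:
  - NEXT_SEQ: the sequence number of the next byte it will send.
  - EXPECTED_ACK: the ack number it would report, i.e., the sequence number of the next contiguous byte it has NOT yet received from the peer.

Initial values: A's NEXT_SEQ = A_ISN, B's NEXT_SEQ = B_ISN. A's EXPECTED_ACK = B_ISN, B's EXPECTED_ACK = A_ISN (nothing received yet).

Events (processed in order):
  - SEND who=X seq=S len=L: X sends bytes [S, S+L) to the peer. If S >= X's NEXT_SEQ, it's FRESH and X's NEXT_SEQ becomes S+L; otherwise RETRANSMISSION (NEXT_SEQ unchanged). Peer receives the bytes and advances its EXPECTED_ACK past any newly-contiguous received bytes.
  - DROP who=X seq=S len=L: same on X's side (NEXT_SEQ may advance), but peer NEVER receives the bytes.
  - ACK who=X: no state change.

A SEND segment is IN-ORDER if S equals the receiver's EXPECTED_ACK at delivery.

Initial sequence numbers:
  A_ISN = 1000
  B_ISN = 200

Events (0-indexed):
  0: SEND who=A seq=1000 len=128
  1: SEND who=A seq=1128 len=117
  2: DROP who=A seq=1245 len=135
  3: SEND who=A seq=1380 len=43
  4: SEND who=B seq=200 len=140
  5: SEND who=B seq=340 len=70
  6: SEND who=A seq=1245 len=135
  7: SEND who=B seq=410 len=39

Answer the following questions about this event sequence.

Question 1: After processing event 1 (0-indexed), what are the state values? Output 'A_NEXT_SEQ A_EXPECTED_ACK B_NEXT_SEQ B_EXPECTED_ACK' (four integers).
After event 0: A_seq=1128 A_ack=200 B_seq=200 B_ack=1128
After event 1: A_seq=1245 A_ack=200 B_seq=200 B_ack=1245

1245 200 200 1245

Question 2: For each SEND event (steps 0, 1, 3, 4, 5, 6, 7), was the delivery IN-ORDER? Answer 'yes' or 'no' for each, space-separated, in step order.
Answer: yes yes no yes yes yes yes

Derivation:
Step 0: SEND seq=1000 -> in-order
Step 1: SEND seq=1128 -> in-order
Step 3: SEND seq=1380 -> out-of-order
Step 4: SEND seq=200 -> in-order
Step 5: SEND seq=340 -> in-order
Step 6: SEND seq=1245 -> in-order
Step 7: SEND seq=410 -> in-order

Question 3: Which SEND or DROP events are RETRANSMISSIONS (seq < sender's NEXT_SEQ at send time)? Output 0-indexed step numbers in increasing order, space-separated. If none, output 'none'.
Answer: 6

Derivation:
Step 0: SEND seq=1000 -> fresh
Step 1: SEND seq=1128 -> fresh
Step 2: DROP seq=1245 -> fresh
Step 3: SEND seq=1380 -> fresh
Step 4: SEND seq=200 -> fresh
Step 5: SEND seq=340 -> fresh
Step 6: SEND seq=1245 -> retransmit
Step 7: SEND seq=410 -> fresh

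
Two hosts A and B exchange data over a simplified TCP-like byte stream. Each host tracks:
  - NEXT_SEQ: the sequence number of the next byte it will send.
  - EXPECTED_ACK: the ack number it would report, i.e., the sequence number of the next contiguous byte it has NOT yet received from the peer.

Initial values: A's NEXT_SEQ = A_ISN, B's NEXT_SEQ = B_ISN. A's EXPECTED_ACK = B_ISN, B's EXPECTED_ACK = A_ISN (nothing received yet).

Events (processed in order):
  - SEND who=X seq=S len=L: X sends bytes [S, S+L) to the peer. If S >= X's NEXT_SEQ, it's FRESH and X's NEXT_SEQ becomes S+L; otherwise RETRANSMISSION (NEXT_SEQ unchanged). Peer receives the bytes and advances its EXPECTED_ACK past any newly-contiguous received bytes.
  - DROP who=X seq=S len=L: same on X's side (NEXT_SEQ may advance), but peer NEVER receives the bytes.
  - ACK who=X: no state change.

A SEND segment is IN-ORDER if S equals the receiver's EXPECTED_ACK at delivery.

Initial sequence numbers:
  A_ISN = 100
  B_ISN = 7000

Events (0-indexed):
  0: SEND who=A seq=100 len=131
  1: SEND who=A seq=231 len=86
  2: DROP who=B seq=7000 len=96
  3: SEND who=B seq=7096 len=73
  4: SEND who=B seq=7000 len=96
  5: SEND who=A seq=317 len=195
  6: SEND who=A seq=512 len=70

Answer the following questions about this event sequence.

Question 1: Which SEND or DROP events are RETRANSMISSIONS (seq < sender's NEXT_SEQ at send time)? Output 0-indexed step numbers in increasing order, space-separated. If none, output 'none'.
Answer: 4

Derivation:
Step 0: SEND seq=100 -> fresh
Step 1: SEND seq=231 -> fresh
Step 2: DROP seq=7000 -> fresh
Step 3: SEND seq=7096 -> fresh
Step 4: SEND seq=7000 -> retransmit
Step 5: SEND seq=317 -> fresh
Step 6: SEND seq=512 -> fresh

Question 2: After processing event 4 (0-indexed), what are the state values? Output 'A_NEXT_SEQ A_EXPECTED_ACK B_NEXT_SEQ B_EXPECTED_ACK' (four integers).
After event 0: A_seq=231 A_ack=7000 B_seq=7000 B_ack=231
After event 1: A_seq=317 A_ack=7000 B_seq=7000 B_ack=317
After event 2: A_seq=317 A_ack=7000 B_seq=7096 B_ack=317
After event 3: A_seq=317 A_ack=7000 B_seq=7169 B_ack=317
After event 4: A_seq=317 A_ack=7169 B_seq=7169 B_ack=317

317 7169 7169 317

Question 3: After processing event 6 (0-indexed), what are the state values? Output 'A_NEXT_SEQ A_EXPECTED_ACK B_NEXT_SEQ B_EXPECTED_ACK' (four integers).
After event 0: A_seq=231 A_ack=7000 B_seq=7000 B_ack=231
After event 1: A_seq=317 A_ack=7000 B_seq=7000 B_ack=317
After event 2: A_seq=317 A_ack=7000 B_seq=7096 B_ack=317
After event 3: A_seq=317 A_ack=7000 B_seq=7169 B_ack=317
After event 4: A_seq=317 A_ack=7169 B_seq=7169 B_ack=317
After event 5: A_seq=512 A_ack=7169 B_seq=7169 B_ack=512
After event 6: A_seq=582 A_ack=7169 B_seq=7169 B_ack=582

582 7169 7169 582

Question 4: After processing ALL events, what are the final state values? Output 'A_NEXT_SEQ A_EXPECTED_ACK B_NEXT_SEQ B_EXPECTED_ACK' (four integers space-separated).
After event 0: A_seq=231 A_ack=7000 B_seq=7000 B_ack=231
After event 1: A_seq=317 A_ack=7000 B_seq=7000 B_ack=317
After event 2: A_seq=317 A_ack=7000 B_seq=7096 B_ack=317
After event 3: A_seq=317 A_ack=7000 B_seq=7169 B_ack=317
After event 4: A_seq=317 A_ack=7169 B_seq=7169 B_ack=317
After event 5: A_seq=512 A_ack=7169 B_seq=7169 B_ack=512
After event 6: A_seq=582 A_ack=7169 B_seq=7169 B_ack=582

Answer: 582 7169 7169 582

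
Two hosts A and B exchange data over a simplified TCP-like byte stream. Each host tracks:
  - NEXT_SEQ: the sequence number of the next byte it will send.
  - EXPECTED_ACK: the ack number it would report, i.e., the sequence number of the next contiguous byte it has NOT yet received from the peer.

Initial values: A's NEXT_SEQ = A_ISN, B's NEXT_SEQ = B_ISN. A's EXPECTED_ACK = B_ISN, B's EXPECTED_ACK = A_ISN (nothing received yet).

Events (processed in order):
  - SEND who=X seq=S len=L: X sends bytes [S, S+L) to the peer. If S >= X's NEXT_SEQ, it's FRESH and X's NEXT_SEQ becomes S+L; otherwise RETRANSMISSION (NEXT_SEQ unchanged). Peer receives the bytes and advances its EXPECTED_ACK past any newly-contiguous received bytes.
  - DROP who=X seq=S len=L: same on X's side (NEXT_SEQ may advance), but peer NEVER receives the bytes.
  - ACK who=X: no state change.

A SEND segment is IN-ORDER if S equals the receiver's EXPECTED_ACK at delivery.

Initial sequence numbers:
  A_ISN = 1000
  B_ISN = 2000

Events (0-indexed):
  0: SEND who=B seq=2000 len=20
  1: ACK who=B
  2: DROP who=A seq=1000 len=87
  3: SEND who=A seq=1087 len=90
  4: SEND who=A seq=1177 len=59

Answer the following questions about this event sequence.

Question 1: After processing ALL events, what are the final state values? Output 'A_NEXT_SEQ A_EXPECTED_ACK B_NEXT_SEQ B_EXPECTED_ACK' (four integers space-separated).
After event 0: A_seq=1000 A_ack=2020 B_seq=2020 B_ack=1000
After event 1: A_seq=1000 A_ack=2020 B_seq=2020 B_ack=1000
After event 2: A_seq=1087 A_ack=2020 B_seq=2020 B_ack=1000
After event 3: A_seq=1177 A_ack=2020 B_seq=2020 B_ack=1000
After event 4: A_seq=1236 A_ack=2020 B_seq=2020 B_ack=1000

Answer: 1236 2020 2020 1000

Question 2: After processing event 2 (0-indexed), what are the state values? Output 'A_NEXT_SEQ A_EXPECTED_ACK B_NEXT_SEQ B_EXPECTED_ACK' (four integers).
After event 0: A_seq=1000 A_ack=2020 B_seq=2020 B_ack=1000
After event 1: A_seq=1000 A_ack=2020 B_seq=2020 B_ack=1000
After event 2: A_seq=1087 A_ack=2020 B_seq=2020 B_ack=1000

1087 2020 2020 1000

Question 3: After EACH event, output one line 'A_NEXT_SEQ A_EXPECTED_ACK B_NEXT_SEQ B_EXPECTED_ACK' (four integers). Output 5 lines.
1000 2020 2020 1000
1000 2020 2020 1000
1087 2020 2020 1000
1177 2020 2020 1000
1236 2020 2020 1000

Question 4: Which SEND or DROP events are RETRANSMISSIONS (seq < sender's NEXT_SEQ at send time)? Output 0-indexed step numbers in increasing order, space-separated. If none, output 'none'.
Step 0: SEND seq=2000 -> fresh
Step 2: DROP seq=1000 -> fresh
Step 3: SEND seq=1087 -> fresh
Step 4: SEND seq=1177 -> fresh

Answer: none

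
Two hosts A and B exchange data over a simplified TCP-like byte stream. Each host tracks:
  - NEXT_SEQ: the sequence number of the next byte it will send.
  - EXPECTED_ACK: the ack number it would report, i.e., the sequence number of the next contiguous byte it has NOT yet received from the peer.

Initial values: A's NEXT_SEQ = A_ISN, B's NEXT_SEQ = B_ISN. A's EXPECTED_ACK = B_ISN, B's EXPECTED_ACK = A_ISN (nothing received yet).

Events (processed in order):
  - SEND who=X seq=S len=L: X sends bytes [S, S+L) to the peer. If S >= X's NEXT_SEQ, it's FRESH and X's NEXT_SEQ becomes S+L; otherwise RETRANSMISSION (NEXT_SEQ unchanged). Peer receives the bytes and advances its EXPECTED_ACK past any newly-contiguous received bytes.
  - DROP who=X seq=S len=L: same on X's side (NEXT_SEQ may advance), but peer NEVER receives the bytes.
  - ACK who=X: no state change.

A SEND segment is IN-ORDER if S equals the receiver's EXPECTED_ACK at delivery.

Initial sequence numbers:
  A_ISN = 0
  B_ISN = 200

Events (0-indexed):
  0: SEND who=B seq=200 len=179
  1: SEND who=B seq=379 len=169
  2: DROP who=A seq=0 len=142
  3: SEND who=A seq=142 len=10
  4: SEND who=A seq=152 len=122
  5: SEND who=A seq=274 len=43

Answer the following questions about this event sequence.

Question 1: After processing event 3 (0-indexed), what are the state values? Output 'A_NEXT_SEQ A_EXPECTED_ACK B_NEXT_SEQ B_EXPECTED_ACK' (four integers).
After event 0: A_seq=0 A_ack=379 B_seq=379 B_ack=0
After event 1: A_seq=0 A_ack=548 B_seq=548 B_ack=0
After event 2: A_seq=142 A_ack=548 B_seq=548 B_ack=0
After event 3: A_seq=152 A_ack=548 B_seq=548 B_ack=0

152 548 548 0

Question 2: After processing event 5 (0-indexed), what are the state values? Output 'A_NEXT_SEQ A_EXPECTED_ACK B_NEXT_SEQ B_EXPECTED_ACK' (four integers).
After event 0: A_seq=0 A_ack=379 B_seq=379 B_ack=0
After event 1: A_seq=0 A_ack=548 B_seq=548 B_ack=0
After event 2: A_seq=142 A_ack=548 B_seq=548 B_ack=0
After event 3: A_seq=152 A_ack=548 B_seq=548 B_ack=0
After event 4: A_seq=274 A_ack=548 B_seq=548 B_ack=0
After event 5: A_seq=317 A_ack=548 B_seq=548 B_ack=0

317 548 548 0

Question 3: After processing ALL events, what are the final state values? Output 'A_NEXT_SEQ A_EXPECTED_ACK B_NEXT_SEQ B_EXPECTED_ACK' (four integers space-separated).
After event 0: A_seq=0 A_ack=379 B_seq=379 B_ack=0
After event 1: A_seq=0 A_ack=548 B_seq=548 B_ack=0
After event 2: A_seq=142 A_ack=548 B_seq=548 B_ack=0
After event 3: A_seq=152 A_ack=548 B_seq=548 B_ack=0
After event 4: A_seq=274 A_ack=548 B_seq=548 B_ack=0
After event 5: A_seq=317 A_ack=548 B_seq=548 B_ack=0

Answer: 317 548 548 0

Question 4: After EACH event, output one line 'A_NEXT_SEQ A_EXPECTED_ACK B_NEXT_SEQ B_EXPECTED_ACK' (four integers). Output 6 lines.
0 379 379 0
0 548 548 0
142 548 548 0
152 548 548 0
274 548 548 0
317 548 548 0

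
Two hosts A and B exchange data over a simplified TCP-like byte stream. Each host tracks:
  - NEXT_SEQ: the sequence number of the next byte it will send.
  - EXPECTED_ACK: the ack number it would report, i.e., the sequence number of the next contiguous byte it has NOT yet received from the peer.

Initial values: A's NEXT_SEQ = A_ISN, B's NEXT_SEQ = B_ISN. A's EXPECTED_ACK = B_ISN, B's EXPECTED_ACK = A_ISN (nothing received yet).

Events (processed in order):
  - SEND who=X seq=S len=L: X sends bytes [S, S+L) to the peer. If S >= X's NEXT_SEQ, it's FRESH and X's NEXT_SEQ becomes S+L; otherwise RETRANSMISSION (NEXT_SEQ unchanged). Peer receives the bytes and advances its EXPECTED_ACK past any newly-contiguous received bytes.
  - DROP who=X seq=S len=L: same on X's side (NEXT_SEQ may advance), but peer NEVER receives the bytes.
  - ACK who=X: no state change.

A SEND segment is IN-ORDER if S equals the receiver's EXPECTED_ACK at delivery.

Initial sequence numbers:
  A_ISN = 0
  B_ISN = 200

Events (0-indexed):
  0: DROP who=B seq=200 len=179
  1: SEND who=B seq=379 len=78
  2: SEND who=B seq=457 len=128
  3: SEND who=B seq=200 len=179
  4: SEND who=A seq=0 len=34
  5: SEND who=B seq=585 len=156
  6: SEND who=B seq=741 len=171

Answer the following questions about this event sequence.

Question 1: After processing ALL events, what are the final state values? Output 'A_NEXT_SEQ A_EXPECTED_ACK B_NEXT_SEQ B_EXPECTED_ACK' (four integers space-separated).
After event 0: A_seq=0 A_ack=200 B_seq=379 B_ack=0
After event 1: A_seq=0 A_ack=200 B_seq=457 B_ack=0
After event 2: A_seq=0 A_ack=200 B_seq=585 B_ack=0
After event 3: A_seq=0 A_ack=585 B_seq=585 B_ack=0
After event 4: A_seq=34 A_ack=585 B_seq=585 B_ack=34
After event 5: A_seq=34 A_ack=741 B_seq=741 B_ack=34
After event 6: A_seq=34 A_ack=912 B_seq=912 B_ack=34

Answer: 34 912 912 34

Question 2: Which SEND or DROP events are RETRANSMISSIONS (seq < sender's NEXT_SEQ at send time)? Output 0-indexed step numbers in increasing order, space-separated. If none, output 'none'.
Answer: 3

Derivation:
Step 0: DROP seq=200 -> fresh
Step 1: SEND seq=379 -> fresh
Step 2: SEND seq=457 -> fresh
Step 3: SEND seq=200 -> retransmit
Step 4: SEND seq=0 -> fresh
Step 5: SEND seq=585 -> fresh
Step 6: SEND seq=741 -> fresh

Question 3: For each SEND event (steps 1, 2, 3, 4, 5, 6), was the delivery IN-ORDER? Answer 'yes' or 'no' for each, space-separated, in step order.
Answer: no no yes yes yes yes

Derivation:
Step 1: SEND seq=379 -> out-of-order
Step 2: SEND seq=457 -> out-of-order
Step 3: SEND seq=200 -> in-order
Step 4: SEND seq=0 -> in-order
Step 5: SEND seq=585 -> in-order
Step 6: SEND seq=741 -> in-order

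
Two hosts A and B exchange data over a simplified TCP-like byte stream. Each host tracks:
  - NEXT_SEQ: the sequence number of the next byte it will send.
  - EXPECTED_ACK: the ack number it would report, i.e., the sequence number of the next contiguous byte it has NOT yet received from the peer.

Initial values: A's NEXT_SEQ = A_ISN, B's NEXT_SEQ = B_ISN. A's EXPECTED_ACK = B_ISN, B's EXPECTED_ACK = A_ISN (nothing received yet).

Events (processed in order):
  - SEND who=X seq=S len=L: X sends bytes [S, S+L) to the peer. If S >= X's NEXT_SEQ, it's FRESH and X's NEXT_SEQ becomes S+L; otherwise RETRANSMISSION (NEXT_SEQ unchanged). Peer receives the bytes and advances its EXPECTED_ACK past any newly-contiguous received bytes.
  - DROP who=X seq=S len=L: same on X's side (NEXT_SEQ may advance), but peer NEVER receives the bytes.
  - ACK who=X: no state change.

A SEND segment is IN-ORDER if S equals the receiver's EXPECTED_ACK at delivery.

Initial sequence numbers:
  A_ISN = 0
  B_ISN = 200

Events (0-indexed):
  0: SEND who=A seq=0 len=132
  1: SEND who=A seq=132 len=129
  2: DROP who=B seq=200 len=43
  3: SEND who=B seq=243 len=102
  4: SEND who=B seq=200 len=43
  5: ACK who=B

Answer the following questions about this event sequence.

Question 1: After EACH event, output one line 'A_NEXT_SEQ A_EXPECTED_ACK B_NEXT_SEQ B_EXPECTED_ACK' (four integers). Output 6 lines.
132 200 200 132
261 200 200 261
261 200 243 261
261 200 345 261
261 345 345 261
261 345 345 261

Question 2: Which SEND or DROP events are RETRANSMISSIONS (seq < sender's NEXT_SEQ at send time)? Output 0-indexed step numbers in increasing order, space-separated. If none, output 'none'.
Answer: 4

Derivation:
Step 0: SEND seq=0 -> fresh
Step 1: SEND seq=132 -> fresh
Step 2: DROP seq=200 -> fresh
Step 3: SEND seq=243 -> fresh
Step 4: SEND seq=200 -> retransmit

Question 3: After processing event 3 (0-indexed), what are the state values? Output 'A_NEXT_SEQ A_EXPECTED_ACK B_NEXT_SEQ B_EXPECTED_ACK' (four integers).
After event 0: A_seq=132 A_ack=200 B_seq=200 B_ack=132
After event 1: A_seq=261 A_ack=200 B_seq=200 B_ack=261
After event 2: A_seq=261 A_ack=200 B_seq=243 B_ack=261
After event 3: A_seq=261 A_ack=200 B_seq=345 B_ack=261

261 200 345 261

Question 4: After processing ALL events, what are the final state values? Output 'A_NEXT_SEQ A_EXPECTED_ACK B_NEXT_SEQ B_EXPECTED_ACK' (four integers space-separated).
Answer: 261 345 345 261

Derivation:
After event 0: A_seq=132 A_ack=200 B_seq=200 B_ack=132
After event 1: A_seq=261 A_ack=200 B_seq=200 B_ack=261
After event 2: A_seq=261 A_ack=200 B_seq=243 B_ack=261
After event 3: A_seq=261 A_ack=200 B_seq=345 B_ack=261
After event 4: A_seq=261 A_ack=345 B_seq=345 B_ack=261
After event 5: A_seq=261 A_ack=345 B_seq=345 B_ack=261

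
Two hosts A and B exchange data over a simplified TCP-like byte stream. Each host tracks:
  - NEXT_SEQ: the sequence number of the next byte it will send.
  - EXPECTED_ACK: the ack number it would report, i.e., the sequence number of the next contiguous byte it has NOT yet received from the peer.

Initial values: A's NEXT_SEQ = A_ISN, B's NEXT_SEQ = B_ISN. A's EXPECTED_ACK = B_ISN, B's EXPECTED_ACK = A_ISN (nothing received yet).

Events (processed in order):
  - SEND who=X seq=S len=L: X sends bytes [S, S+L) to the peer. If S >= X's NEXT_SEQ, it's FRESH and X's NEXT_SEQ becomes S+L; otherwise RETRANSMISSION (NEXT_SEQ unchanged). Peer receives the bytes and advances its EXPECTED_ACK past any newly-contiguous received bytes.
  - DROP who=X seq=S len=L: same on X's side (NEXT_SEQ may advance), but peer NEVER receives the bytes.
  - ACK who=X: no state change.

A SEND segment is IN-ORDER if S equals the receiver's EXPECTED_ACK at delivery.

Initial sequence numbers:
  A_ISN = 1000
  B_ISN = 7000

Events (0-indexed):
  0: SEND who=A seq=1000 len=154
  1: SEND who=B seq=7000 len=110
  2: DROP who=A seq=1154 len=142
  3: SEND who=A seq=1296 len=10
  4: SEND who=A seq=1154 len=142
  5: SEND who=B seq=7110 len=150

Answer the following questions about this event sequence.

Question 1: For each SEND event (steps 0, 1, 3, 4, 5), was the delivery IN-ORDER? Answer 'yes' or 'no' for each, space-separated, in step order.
Answer: yes yes no yes yes

Derivation:
Step 0: SEND seq=1000 -> in-order
Step 1: SEND seq=7000 -> in-order
Step 3: SEND seq=1296 -> out-of-order
Step 4: SEND seq=1154 -> in-order
Step 5: SEND seq=7110 -> in-order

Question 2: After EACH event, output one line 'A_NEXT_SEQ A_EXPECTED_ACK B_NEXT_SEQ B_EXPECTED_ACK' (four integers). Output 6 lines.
1154 7000 7000 1154
1154 7110 7110 1154
1296 7110 7110 1154
1306 7110 7110 1154
1306 7110 7110 1306
1306 7260 7260 1306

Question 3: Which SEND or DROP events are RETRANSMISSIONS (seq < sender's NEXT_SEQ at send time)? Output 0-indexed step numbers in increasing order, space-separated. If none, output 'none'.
Answer: 4

Derivation:
Step 0: SEND seq=1000 -> fresh
Step 1: SEND seq=7000 -> fresh
Step 2: DROP seq=1154 -> fresh
Step 3: SEND seq=1296 -> fresh
Step 4: SEND seq=1154 -> retransmit
Step 5: SEND seq=7110 -> fresh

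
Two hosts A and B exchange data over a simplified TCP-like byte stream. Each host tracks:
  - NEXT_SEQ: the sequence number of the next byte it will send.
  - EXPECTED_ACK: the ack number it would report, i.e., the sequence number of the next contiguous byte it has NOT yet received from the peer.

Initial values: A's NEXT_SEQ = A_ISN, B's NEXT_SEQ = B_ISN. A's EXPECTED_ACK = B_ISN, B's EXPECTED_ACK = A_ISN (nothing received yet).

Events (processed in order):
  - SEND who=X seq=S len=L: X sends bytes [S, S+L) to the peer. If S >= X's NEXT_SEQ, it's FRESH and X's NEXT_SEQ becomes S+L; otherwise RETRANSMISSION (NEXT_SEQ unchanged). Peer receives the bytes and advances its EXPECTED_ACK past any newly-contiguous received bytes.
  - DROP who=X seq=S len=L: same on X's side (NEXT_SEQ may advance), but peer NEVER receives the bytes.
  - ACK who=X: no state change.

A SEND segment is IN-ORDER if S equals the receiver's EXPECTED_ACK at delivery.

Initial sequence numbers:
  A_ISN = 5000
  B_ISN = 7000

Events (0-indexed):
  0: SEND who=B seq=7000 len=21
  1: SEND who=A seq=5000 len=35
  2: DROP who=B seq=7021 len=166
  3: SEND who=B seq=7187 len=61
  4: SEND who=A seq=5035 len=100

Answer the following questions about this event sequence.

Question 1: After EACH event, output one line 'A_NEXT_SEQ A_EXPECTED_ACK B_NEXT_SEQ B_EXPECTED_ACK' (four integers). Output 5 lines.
5000 7021 7021 5000
5035 7021 7021 5035
5035 7021 7187 5035
5035 7021 7248 5035
5135 7021 7248 5135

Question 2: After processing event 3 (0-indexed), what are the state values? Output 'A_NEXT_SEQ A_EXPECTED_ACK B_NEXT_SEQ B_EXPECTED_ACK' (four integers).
After event 0: A_seq=5000 A_ack=7021 B_seq=7021 B_ack=5000
After event 1: A_seq=5035 A_ack=7021 B_seq=7021 B_ack=5035
After event 2: A_seq=5035 A_ack=7021 B_seq=7187 B_ack=5035
After event 3: A_seq=5035 A_ack=7021 B_seq=7248 B_ack=5035

5035 7021 7248 5035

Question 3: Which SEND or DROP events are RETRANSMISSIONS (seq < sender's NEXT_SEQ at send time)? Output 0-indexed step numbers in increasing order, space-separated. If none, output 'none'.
Answer: none

Derivation:
Step 0: SEND seq=7000 -> fresh
Step 1: SEND seq=5000 -> fresh
Step 2: DROP seq=7021 -> fresh
Step 3: SEND seq=7187 -> fresh
Step 4: SEND seq=5035 -> fresh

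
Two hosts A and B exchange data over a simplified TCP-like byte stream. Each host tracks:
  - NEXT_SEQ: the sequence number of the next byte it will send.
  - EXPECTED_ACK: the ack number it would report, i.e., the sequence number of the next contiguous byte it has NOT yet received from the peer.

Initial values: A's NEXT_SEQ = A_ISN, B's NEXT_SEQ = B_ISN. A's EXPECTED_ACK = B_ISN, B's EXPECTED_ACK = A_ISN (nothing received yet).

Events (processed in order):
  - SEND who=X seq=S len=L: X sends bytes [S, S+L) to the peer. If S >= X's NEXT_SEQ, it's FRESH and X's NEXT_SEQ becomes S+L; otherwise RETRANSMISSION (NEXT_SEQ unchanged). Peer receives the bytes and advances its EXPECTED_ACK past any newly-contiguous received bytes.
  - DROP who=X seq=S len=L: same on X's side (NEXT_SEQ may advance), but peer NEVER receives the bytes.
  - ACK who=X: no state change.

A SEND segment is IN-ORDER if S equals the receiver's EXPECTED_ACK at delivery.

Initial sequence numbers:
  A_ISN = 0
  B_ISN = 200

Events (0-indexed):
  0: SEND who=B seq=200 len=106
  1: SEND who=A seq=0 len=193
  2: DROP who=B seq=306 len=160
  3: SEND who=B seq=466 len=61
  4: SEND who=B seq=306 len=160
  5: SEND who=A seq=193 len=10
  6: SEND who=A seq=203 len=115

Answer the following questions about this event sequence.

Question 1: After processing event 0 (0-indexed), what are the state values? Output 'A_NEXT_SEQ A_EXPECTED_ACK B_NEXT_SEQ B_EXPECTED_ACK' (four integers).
After event 0: A_seq=0 A_ack=306 B_seq=306 B_ack=0

0 306 306 0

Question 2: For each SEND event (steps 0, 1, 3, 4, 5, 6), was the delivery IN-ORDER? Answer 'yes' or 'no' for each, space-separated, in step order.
Step 0: SEND seq=200 -> in-order
Step 1: SEND seq=0 -> in-order
Step 3: SEND seq=466 -> out-of-order
Step 4: SEND seq=306 -> in-order
Step 5: SEND seq=193 -> in-order
Step 6: SEND seq=203 -> in-order

Answer: yes yes no yes yes yes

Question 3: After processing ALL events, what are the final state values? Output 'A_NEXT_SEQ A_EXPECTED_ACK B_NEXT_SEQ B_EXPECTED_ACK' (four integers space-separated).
Answer: 318 527 527 318

Derivation:
After event 0: A_seq=0 A_ack=306 B_seq=306 B_ack=0
After event 1: A_seq=193 A_ack=306 B_seq=306 B_ack=193
After event 2: A_seq=193 A_ack=306 B_seq=466 B_ack=193
After event 3: A_seq=193 A_ack=306 B_seq=527 B_ack=193
After event 4: A_seq=193 A_ack=527 B_seq=527 B_ack=193
After event 5: A_seq=203 A_ack=527 B_seq=527 B_ack=203
After event 6: A_seq=318 A_ack=527 B_seq=527 B_ack=318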